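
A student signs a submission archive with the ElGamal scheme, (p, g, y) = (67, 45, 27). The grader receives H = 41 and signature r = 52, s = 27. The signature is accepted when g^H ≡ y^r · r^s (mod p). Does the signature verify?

Left side g^H mod p:
45^2 = 2025 ≡ 15
45^4 ≡ 15^2 = 225 ≡ 24
45^8 ≡ 24^2 = 576 ≡ 40
45^16 ≡ 40^2 = 1600 ≡ 59
45^32 ≡ 59^2 = 3481 ≡ 64
41 = 32 + 8 + 1, so 45^41 ≡ 64·40·45 ≡ 27 (mod 67)
Right side y^r · r^s mod p:
27^2 = 729 ≡ 59
27^4 ≡ 59^2 = 3481 ≡ 64
27^8 ≡ 64^2 = 4096 ≡ 9
27^16 ≡ 9^2 = 81 ≡ 14
27^32 ≡ 14^2 = 196 ≡ 62
52 = 32 + 16 + 4, so 27^52 ≡ 62·14·64 ≡ 9 (mod 67)
52^2 = 2704 ≡ 24
52^4 ≡ 24^2 = 576 ≡ 40
52^8 ≡ 40^2 = 1600 ≡ 59
52^16 ≡ 59^2 = 3481 ≡ 64
27 = 16 + 8 + 2 + 1, so 52^27 ≡ 64·59·24·52 ≡ 3 (mod 67)
9·3 = 27 ≡ 27 (mod 67)
27 ≡ 27 (mod 67), so the signature is genuine.

verifies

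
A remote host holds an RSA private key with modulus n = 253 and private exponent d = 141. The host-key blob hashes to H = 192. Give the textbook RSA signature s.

170

H^141 mod 253 = 170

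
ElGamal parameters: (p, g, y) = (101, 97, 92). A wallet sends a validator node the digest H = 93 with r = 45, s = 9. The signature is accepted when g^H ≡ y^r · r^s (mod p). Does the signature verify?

Left side g^H mod p:
97^93 mod 101 = 78
Right side y^r · r^s mod p:
92^45 mod 101 = 87
45^9 mod 101 = 47
87·47 = 4089 ≡ 49 (mod 101)
78 ≠ 49, so verification fails.

does not verify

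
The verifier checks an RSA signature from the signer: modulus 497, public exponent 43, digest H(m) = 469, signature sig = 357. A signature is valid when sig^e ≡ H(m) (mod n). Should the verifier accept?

Squares mod 497: sig^1≡357, sig^2≡217, sig^4≡371, sig^8≡469, sig^16≡287, sig^32≡364
43 = 32 + 8 + 2 + 1, so sig^43 ≡ 364·469·217·357 ≡ 469 (mod 497)
469 = H(m), so the signature checks out.

accept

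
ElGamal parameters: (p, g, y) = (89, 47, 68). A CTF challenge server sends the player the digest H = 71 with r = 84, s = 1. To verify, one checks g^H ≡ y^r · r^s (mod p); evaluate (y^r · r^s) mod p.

72

68^2 = 4624 ≡ 85
68^4 ≡ 85^2 = 7225 ≡ 16
68^8 ≡ 16^2 = 256 ≡ 78
68^16 ≡ 78^2 = 6084 ≡ 32
68^32 ≡ 32^2 = 1024 ≡ 45
68^64 ≡ 45^2 = 2025 ≡ 67
84 = 64 + 16 + 4, so 68^84 ≡ 67·32·16 ≡ 39 (mod 89)
84^1 mod 89 = 84
y^r · r^s ≡ 39·84 = 3276 ≡ 72 (mod 89)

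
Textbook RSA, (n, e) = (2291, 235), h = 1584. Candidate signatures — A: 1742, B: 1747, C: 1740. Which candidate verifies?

Candidate A: Squares mod 2291: 1742^1≡1742, 1742^2≡1280, 1742^4≡335, 1742^8≡2257, 1742^16≡1156, 1742^32≡683, 1742^64≡1416, 1742^128≡431; 235 = 128 + 64 + 32 + 8 + 2 + 1, so 1742^235 ≡ 431·1416·683·2257·1280·1742 ≡ 1584 (mod 2291)
  → matches h = 1584
Candidate B: Squares mod 2291: 1747^1≡1747, 1747^2≡397, 1747^4≡1821, 1747^8≡964, 1747^16≡1441, 1747^32≡835, 1747^64≡761, 1747^128≡1789; 235 = 128 + 64 + 32 + 8 + 2 + 1, so 1747^235 ≡ 1789·761·835·964·397·1747 ≡ 1589 (mod 2291)
Candidate C: Squares mod 2291: 1740^1≡1740, 1740^2≡1189, 1740^4≡174, 1740^8≡493, 1740^16≡203, 1740^32≡2262, 1740^64≡841, 1740^128≡1653; 235 = 128 + 64 + 32 + 8 + 2 + 1, so 1740^235 ≡ 1653·841·2262·493·1189·1740 ≡ 1740 (mod 2291)

A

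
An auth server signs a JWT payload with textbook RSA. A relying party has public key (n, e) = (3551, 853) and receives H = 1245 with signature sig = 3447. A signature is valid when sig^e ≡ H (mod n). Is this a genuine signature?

forged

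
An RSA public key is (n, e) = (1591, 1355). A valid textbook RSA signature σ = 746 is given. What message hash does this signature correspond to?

31

σ^1355 mod 1591 = 31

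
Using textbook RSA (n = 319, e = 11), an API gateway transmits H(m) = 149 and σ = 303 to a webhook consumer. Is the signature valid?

σ^2 ≡ 303^2 = 91809 ≡ 256
σ^4 ≡ 256^2 = 65536 ≡ 141
σ^8 ≡ 141^2 = 19881 ≡ 103
11 = 8 + 2 + 1, so σ^11 ≡ 103·256·303 ≡ 149 (mod 319)
149 = H(m), so the signature checks out.

valid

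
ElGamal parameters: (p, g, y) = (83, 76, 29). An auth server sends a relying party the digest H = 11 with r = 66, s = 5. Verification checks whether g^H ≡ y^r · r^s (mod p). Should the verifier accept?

accept

Left side g^H mod p:
Squares mod 83: 76^1≡76, 76^2≡49, 76^4≡77, 76^8≡36
11 = 8 + 2 + 1, so 76^11 ≡ 36·49·76 ≡ 19 (mod 83)
Right side y^r · r^s mod p:
Squares mod 83: 29^1≡29, 29^2≡11, 29^4≡38, 29^8≡33, 29^16≡10, 29^32≡17, 29^64≡40
66 = 64 + 2, so 29^66 ≡ 40·11 ≡ 25 (mod 83)
Squares mod 83: 66^1≡66, 66^2≡40, 66^4≡23
5 = 4 + 1, so 66^5 ≡ 23·66 ≡ 24 (mod 83)
25·24 = 600 ≡ 19 (mod 83)
19 ≡ 19 (mod 83), so the signature is genuine.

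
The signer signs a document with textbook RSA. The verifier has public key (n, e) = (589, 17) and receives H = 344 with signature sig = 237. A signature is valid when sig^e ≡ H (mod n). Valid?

no

Squares mod 589: sig^1≡237, sig^2≡214, sig^4≡443, sig^8≡112, sig^16≡175
17 = 16 + 1, so sig^17 ≡ 175·237 ≡ 245 (mod 589)
245 ≠ 344, so verification fails.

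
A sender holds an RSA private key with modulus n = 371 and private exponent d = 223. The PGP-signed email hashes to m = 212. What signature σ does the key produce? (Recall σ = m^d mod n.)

m^2 ≡ 212^2 = 44944 ≡ 53
m^4 ≡ 53^2 = 2809 ≡ 212
m^8 ≡ 212^2 = 44944 ≡ 53
m^16 ≡ 53^2 = 2809 ≡ 212
m^32 ≡ 212^2 = 44944 ≡ 53
m^64 ≡ 53^2 = 2809 ≡ 212
m^128 ≡ 212^2 = 44944 ≡ 53
223 = 128 + 64 + 16 + 8 + 4 + 2 + 1, so m^223 ≡ 53·212·212·53·212·53·212 ≡ 212 (mod 371)

212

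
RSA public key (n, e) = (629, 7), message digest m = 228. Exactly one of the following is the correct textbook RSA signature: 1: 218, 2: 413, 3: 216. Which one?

Candidate 1: Squares mod 629: 218^1≡218, 218^2≡349, 218^4≡404; 7 = 4 + 2 + 1, so 218^7 ≡ 404·349·218 ≡ 414 (mod 629)
Candidate 2: Squares mod 629: 413^1≡413, 413^2≡110, 413^4≡149; 7 = 4 + 2 + 1, so 413^7 ≡ 149·110·413 ≡ 401 (mod 629)
Candidate 3: Squares mod 629: 216^1≡216, 216^2≡110, 216^4≡149; 7 = 4 + 2 + 1, so 216^7 ≡ 149·110·216 ≡ 228 (mod 629)
  → matches m = 228

3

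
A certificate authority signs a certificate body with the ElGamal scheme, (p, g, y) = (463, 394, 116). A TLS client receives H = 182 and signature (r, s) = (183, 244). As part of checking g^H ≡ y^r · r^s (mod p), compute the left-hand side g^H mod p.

394^2 = 155236 ≡ 131
394^4 ≡ 131^2 = 17161 ≡ 30
394^8 ≡ 30^2 = 900 ≡ 437
394^16 ≡ 437^2 = 190969 ≡ 213
394^32 ≡ 213^2 = 45369 ≡ 458
394^64 ≡ 458^2 = 209764 ≡ 25
394^128 ≡ 25^2 = 625 ≡ 162
182 = 128 + 32 + 16 + 4 + 2, so 394^182 ≡ 162·458·213·30·131 ≡ 228 (mod 463)

228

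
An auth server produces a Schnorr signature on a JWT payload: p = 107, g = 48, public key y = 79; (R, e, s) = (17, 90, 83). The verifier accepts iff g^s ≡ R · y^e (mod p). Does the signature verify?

does not verify

g^s mod p:
48^83 mod 107 = 102
R · y^e mod p:
79^90 mod 107 = 11
17·11 = 187 ≡ 80 (mod 107)
102 ≠ 80; the check fails.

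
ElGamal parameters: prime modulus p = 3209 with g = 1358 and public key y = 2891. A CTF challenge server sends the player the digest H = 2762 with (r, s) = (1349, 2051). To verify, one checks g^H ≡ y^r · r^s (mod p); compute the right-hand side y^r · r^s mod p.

1559

Squares mod 3209: 2891^1≡2891, 2891^2≡1645, 2891^4≡838, 2891^8≡2682, 2891^16≡1755, 2891^32≡2594, 2891^64≡2772, 2891^128≡1638, 2891^256≡320, 2891^512≡2921, 2891^1024≡2719
1349 = 1024 + 256 + 64 + 4 + 1, so 2891^1349 ≡ 2719·320·2772·838·2891 ≡ 1786 (mod 3209)
Squares mod 3209: 1349^1≡1349, 1349^2≡298, 1349^4≡2161, 1349^8≡826, 1349^16≡1968, 1349^32≡2970, 1349^64≡2568, 1349^128≡129, 1349^256≡596, 1349^512≡2226, 1349^1024≡380, 1349^2048≡3204
2051 = 2048 + 2 + 1, so 1349^2051 ≡ 3204·298·1349 ≡ 2033 (mod 3209)
y^r · r^s ≡ 1786·2033 = 3630938 ≡ 1559 (mod 3209)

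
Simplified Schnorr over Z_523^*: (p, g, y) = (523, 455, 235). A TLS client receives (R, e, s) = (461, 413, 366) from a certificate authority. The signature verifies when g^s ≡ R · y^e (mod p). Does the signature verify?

does not verify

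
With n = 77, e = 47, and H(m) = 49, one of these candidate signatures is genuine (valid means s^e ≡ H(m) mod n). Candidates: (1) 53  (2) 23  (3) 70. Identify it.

Candidate 1: Squares mod 77: 53^1≡53, 53^2≡37, 53^4≡60, 53^8≡58, 53^16≡53, 53^32≡37; 47 = 32 + 8 + 4 + 2 + 1, so 53^47 ≡ 37·58·60·37·53 ≡ 37 (mod 77)
Candidate 2: Squares mod 77: 23^1≡23, 23^2≡67, 23^4≡23, 23^8≡67, 23^16≡23, 23^32≡67; 47 = 32 + 8 + 4 + 2 + 1, so 23^47 ≡ 67·67·23·67·23 ≡ 67 (mod 77)
Candidate 3: Squares mod 77: 70^1≡70, 70^2≡49, 70^4≡14, 70^8≡42, 70^16≡70, 70^32≡49; 47 = 32 + 8 + 4 + 2 + 1, so 70^47 ≡ 49·42·14·49·70 ≡ 49 (mod 77)
  → matches H(m) = 49

3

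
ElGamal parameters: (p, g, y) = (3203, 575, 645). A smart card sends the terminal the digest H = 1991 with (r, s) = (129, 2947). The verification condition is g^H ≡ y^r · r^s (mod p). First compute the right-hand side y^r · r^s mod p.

Squares mod 3203: 645^1≡645, 645^2≡2838, 645^4≡1902, 645^8≡1417, 645^16≡2811, 645^32≡3123, 645^64≡3197, 645^128≡36
129 = 128 + 1, so 645^129 ≡ 36·645 ≡ 799 (mod 3203)
Squares mod 3203: 129^1≡129, 129^2≡626, 129^4≡1110, 129^8≡2148, 129^16≡1584, 129^32≡1107, 129^64≡1903, 129^128≡2019, 129^256≡2145, 129^512≡1517, 129^1024≡1535, 129^2048≡2020
2947 = 2048 + 512 + 256 + 128 + 2 + 1, so 129^2947 ≡ 2020·1517·2145·2019·626·129 ≡ 2885 (mod 3203)
y^r · r^s ≡ 799·2885 = 2305115 ≡ 2158 (mod 3203)

2158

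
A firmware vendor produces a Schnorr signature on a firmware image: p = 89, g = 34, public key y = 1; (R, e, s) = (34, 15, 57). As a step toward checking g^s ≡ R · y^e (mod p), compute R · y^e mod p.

34

1^2 = 1
1^4 ≡ 1^2 = 1
1^8 ≡ 1^2 = 1
15 = 8 + 4 + 2 + 1, so 1^15 ≡ 1·1·1·1 ≡ 1 (mod 89)
R · y^e ≡ 34·1 = 34 ≡ 34 (mod 89)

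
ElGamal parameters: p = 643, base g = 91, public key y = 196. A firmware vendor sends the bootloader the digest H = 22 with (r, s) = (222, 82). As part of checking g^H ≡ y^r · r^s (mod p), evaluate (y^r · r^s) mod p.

196^2 = 38416 ≡ 479
196^4 ≡ 479^2 = 229441 ≡ 533
196^8 ≡ 533^2 = 284089 ≡ 526
196^16 ≡ 526^2 = 276676 ≡ 186
196^32 ≡ 186^2 = 34596 ≡ 517
196^64 ≡ 517^2 = 267289 ≡ 444
196^128 ≡ 444^2 = 197136 ≡ 378
222 = 128 + 64 + 16 + 8 + 4 + 2, so 196^222 ≡ 378·444·186·526·533·479 ≡ 250 (mod 643)
222^2 = 49284 ≡ 416
222^4 ≡ 416^2 = 173056 ≡ 89
222^8 ≡ 89^2 = 7921 ≡ 205
222^16 ≡ 205^2 = 42025 ≡ 230
222^32 ≡ 230^2 = 52900 ≡ 174
222^64 ≡ 174^2 = 30276 ≡ 55
82 = 64 + 16 + 2, so 222^82 ≡ 55·230·416 ≡ 88 (mod 643)
y^r · r^s ≡ 250·88 = 22000 ≡ 138 (mod 643)

138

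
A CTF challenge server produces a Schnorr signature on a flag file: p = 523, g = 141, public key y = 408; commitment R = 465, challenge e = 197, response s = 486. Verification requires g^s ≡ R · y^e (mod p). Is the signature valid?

valid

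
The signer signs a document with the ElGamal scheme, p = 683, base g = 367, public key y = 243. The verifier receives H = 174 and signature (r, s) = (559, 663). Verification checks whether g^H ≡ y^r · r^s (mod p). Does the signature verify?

Left side g^H mod p:
Squares mod 683: 367^1≡367, 367^2≡138, 367^4≡603, 367^8≡253, 367^16≡490, 367^32≡367, 367^64≡138, 367^128≡603
174 = 128 + 32 + 8 + 4 + 2, so 367^174 ≡ 603·367·253·603·138 ≡ 418 (mod 683)
Right side y^r · r^s mod p:
Squares mod 683: 243^1≡243, 243^2≡311, 243^4≡418, 243^8≡559, 243^16≡350, 243^32≡243, 243^64≡311, 243^128≡418, 243^256≡559, 243^512≡350
559 = 512 + 32 + 8 + 4 + 2 + 1, so 243^559 ≡ 350·243·559·418·311·243 ≡ 243 (mod 683)
Squares mod 683: 559^1≡559, 559^2≡350, 559^4≡243, 559^8≡311, 559^16≡418, 559^32≡559, 559^64≡350, 559^128≡243, 559^256≡311, 559^512≡418
663 = 512 + 128 + 16 + 4 + 2 + 1, so 559^663 ≡ 418·243·418·243·350·559 ≡ 443 (mod 683)
243·443 = 107649 ≡ 418 (mod 683)
418 ≡ 418 (mod 683), so the signature is genuine.

verifies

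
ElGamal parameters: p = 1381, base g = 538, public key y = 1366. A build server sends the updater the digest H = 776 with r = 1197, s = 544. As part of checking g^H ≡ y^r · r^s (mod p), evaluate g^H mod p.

538^2 = 289444 ≡ 815
538^4 ≡ 815^2 = 664225 ≡ 1345
538^8 ≡ 1345^2 = 1809025 ≡ 1296
538^16 ≡ 1296^2 = 1679616 ≡ 320
538^32 ≡ 320^2 = 102400 ≡ 206
538^64 ≡ 206^2 = 42436 ≡ 1006
538^128 ≡ 1006^2 = 1012036 ≡ 1144
538^256 ≡ 1144^2 = 1308736 ≡ 929
538^512 ≡ 929^2 = 863041 ≡ 1297
776 = 512 + 256 + 8, so 538^776 ≡ 1297·929·1296 ≡ 117 (mod 1381)

117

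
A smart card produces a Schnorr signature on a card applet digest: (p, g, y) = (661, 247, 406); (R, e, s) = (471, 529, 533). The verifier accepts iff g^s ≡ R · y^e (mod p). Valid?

g^s mod p:
247^2 = 61009 ≡ 197
247^4 ≡ 197^2 = 38809 ≡ 471
247^8 ≡ 471^2 = 221841 ≡ 406
247^16 ≡ 406^2 = 164836 ≡ 247
247^32 ≡ 247^2 = 61009 ≡ 197
247^64 ≡ 197^2 = 38809 ≡ 471
247^128 ≡ 471^2 = 221841 ≡ 406
247^256 ≡ 406^2 = 164836 ≡ 247
247^512 ≡ 247^2 = 61009 ≡ 197
533 = 512 + 16 + 4 + 1, so 247^533 ≡ 197·247·471·247 ≡ 406 (mod 661)
R · y^e mod p:
406^2 = 164836 ≡ 247
406^4 ≡ 247^2 = 61009 ≡ 197
406^8 ≡ 197^2 = 38809 ≡ 471
406^16 ≡ 471^2 = 221841 ≡ 406
406^32 ≡ 406^2 = 164836 ≡ 247
406^64 ≡ 247^2 = 61009 ≡ 197
406^128 ≡ 197^2 = 38809 ≡ 471
406^256 ≡ 471^2 = 221841 ≡ 406
406^512 ≡ 406^2 = 164836 ≡ 247
529 = 512 + 16 + 1, so 406^529 ≡ 247·406·406 ≡ 197 (mod 661)
471·197 = 92787 ≡ 247 (mod 661)
406 ≠ 247; the check fails.

no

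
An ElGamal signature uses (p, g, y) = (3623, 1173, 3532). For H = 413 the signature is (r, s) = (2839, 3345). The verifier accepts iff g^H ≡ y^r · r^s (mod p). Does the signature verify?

Left side g^H mod p:
1173^2 = 1375929 ≡ 2812
1173^4 ≡ 2812^2 = 7907344 ≡ 1958
1173^8 ≡ 1958^2 = 3833764 ≡ 630
1173^16 ≡ 630^2 = 396900 ≡ 1993
1173^32 ≡ 1993^2 = 3972049 ≡ 1241
1173^64 ≡ 1241^2 = 1540081 ≡ 306
1173^128 ≡ 306^2 = 93636 ≡ 3061
1173^256 ≡ 3061^2 = 9369721 ≡ 643
413 = 256 + 128 + 16 + 8 + 4 + 1, so 1173^413 ≡ 643·3061·1993·630·1958·1173 ≡ 2198 (mod 3623)
Right side y^r · r^s mod p:
3532^2 = 12475024 ≡ 1035
3532^4 ≡ 1035^2 = 1071225 ≡ 2440
3532^8 ≡ 2440^2 = 5953600 ≡ 1011
3532^16 ≡ 1011^2 = 1022121 ≡ 435
3532^32 ≡ 435^2 = 189225 ≡ 829
3532^64 ≡ 829^2 = 687241 ≡ 2494
3532^128 ≡ 2494^2 = 6220036 ≡ 2968
3532^256 ≡ 2968^2 = 8809024 ≡ 1511
3532^512 ≡ 1511^2 = 2283121 ≡ 631
3532^1024 ≡ 631^2 = 398161 ≡ 3254
3532^2048 ≡ 3254^2 = 10588516 ≡ 2110
2839 = 2048 + 512 + 256 + 16 + 4 + 2 + 1, so 3532^2839 ≡ 2110·631·1511·435·2440·1035·3532 ≡ 1767 (mod 3623)
2839^2 = 8059921 ≡ 2369
2839^4 ≡ 2369^2 = 5612161 ≡ 134
2839^8 ≡ 134^2 = 17956 ≡ 3464
2839^16 ≡ 3464^2 = 11999296 ≡ 3543
2839^32 ≡ 3543^2 = 12552849 ≡ 2777
2839^64 ≡ 2777^2 = 7711729 ≡ 1985
2839^128 ≡ 1985^2 = 3940225 ≡ 2024
2839^256 ≡ 2024^2 = 4096576 ≡ 2586
2839^512 ≡ 2586^2 = 6687396 ≡ 2961
2839^1024 ≡ 2961^2 = 8767521 ≡ 3484
2839^2048 ≡ 3484^2 = 12138256 ≡ 1206
3345 = 2048 + 1024 + 256 + 16 + 1, so 2839^3345 ≡ 1206·3484·2586·3543·2839 ≡ 1986 (mod 3623)
1767·1986 = 3509262 ≡ 2198 (mod 3623)
2198 ≡ 2198 (mod 3623), so the signature is genuine.

verifies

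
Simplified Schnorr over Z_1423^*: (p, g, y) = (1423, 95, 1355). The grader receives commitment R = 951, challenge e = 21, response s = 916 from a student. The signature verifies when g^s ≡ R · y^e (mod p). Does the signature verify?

verifies

g^s mod p:
95^916 mod 1423 = 716
R · y^e mod p:
1355^21 mod 1423 = 1120
951·1120 = 1065120 ≡ 716 (mod 1423)
716 ≡ 716 (mod 1423); signature holds.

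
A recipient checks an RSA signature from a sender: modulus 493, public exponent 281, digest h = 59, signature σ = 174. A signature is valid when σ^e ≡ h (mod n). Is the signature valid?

invalid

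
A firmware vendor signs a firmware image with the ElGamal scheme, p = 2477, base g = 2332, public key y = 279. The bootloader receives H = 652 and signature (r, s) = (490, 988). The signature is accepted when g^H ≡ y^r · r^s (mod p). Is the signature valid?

Left side g^H mod p:
2332^2 = 5438224 ≡ 1209
2332^4 ≡ 1209^2 = 1461681 ≡ 251
2332^8 ≡ 251^2 = 63001 ≡ 1076
2332^16 ≡ 1076^2 = 1157776 ≡ 1017
2332^32 ≡ 1017^2 = 1034289 ≡ 1380
2332^64 ≡ 1380^2 = 1904400 ≡ 2064
2332^128 ≡ 2064^2 = 4260096 ≡ 2133
2332^256 ≡ 2133^2 = 4549689 ≡ 1917
2332^512 ≡ 1917^2 = 3674889 ≡ 1498
652 = 512 + 128 + 8 + 4, so 2332^652 ≡ 1498·2133·1076·251 ≡ 1940 (mod 2477)
Right side y^r · r^s mod p:
279^2 = 77841 ≡ 1054
279^4 ≡ 1054^2 = 1110916 ≡ 1220
279^8 ≡ 1220^2 = 1488400 ≡ 2200
279^16 ≡ 2200^2 = 4840000 ≡ 2419
279^32 ≡ 2419^2 = 5851561 ≡ 887
279^64 ≡ 887^2 = 786769 ≡ 1560
279^128 ≡ 1560^2 = 2433600 ≡ 1186
279^256 ≡ 1186^2 = 1406596 ≡ 2137
490 = 256 + 128 + 64 + 32 + 8 + 2, so 279^490 ≡ 2137·1186·1560·887·2200·1054 ≡ 1328 (mod 2477)
490^2 = 240100 ≡ 2308
490^4 ≡ 2308^2 = 5326864 ≡ 1314
490^8 ≡ 1314^2 = 1726596 ≡ 127
490^16 ≡ 127^2 = 16129 ≡ 1267
490^32 ≡ 1267^2 = 1605289 ≡ 193
490^64 ≡ 193^2 = 37249 ≡ 94
490^128 ≡ 94^2 = 8836 ≡ 1405
490^256 ≡ 1405^2 = 1974025 ≡ 2333
490^512 ≡ 2333^2 = 5442889 ≡ 920
988 = 512 + 256 + 128 + 64 + 16 + 8 + 4, so 490^988 ≡ 920·2333·1405·94·1267·127·1314 ≡ 2471 (mod 2477)
1328·2471 = 3281488 ≡ 1940 (mod 2477)
1940 ≡ 1940 (mod 2477), so the signature is genuine.

valid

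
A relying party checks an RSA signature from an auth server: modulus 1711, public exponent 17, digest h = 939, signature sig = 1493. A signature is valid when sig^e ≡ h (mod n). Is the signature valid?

valid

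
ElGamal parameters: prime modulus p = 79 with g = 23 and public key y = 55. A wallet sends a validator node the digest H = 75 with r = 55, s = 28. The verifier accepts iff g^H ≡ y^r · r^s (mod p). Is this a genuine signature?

forged

Left side g^H mod p:
Squares mod 79: 23^1≡23, 23^2≡55, 23^4≡23, 23^8≡55, 23^16≡23, 23^32≡55, 23^64≡23
75 = 64 + 8 + 2 + 1, so 23^75 ≡ 23·55·55·23 ≡ 1 (mod 79)
Right side y^r · r^s mod p:
Squares mod 79: 55^1≡55, 55^2≡23, 55^4≡55, 55^8≡23, 55^16≡55, 55^32≡23
55 = 32 + 16 + 4 + 2 + 1, so 55^55 ≡ 23·55·55·23·55 ≡ 55 (mod 79)
Squares mod 79: 55^1≡55, 55^2≡23, 55^4≡55, 55^8≡23, 55^16≡55
28 = 16 + 8 + 4, so 55^28 ≡ 55·23·55 ≡ 55 (mod 79)
55·55 = 3025 ≡ 23 (mod 79)
1 ≠ 23, so verification fails.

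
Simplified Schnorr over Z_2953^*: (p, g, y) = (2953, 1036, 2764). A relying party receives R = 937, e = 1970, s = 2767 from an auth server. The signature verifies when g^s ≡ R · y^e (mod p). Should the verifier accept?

reject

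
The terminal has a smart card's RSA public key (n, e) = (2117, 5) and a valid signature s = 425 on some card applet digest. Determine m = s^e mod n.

1007

s^5 mod 2117 = 1007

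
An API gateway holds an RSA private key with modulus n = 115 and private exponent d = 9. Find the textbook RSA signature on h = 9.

h^9 mod 115 = 94

94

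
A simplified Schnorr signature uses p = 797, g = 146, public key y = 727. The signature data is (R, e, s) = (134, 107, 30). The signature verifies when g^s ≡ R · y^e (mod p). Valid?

g^s mod p:
Squares mod 797: 146^1≡146, 146^2≡594, 146^4≡562, 146^8≡232, 146^16≡425
30 = 16 + 8 + 4 + 2, so 146^30 ≡ 425·232·562·594 ≡ 716 (mod 797)
R · y^e mod p:
Squares mod 797: 727^1≡727, 727^2≡118, 727^4≡375, 727^8≡353, 727^16≡277, 727^32≡217, 727^64≡66
107 = 64 + 32 + 8 + 2 + 1, so 727^107 ≡ 66·217·353·118·727 ≡ 526 (mod 797)
134·526 = 70484 ≡ 348 (mod 797)
716 ≠ 348; the check fails.

no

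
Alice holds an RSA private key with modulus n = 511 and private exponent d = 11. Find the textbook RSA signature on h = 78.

323

h^2 ≡ 78^2 = 6084 ≡ 463
h^4 ≡ 463^2 = 214369 ≡ 260
h^8 ≡ 260^2 = 67600 ≡ 148
11 = 8 + 2 + 1, so h^11 ≡ 148·463·78 ≡ 323 (mod 511)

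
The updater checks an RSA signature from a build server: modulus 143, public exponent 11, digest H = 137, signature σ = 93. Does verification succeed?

passes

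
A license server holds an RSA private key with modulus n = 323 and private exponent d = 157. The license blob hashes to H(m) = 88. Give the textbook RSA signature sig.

12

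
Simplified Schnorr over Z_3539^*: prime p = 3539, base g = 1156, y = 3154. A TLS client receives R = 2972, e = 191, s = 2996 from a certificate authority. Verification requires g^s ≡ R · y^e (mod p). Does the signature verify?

g^s mod p:
Squares mod 3539: 1156^1≡1156, 1156^2≡2133, 1156^4≡2074, 1156^8≡1591, 1156^16≡896, 1156^32≡3002, 1156^64≡1710, 1156^128≡886, 1156^256≡2877, 1156^512≡2947, 1156^1024≡103, 1156^2048≡3531
2996 = 2048 + 512 + 256 + 128 + 32 + 16 + 4, so 1156^2996 ≡ 3531·2947·2877·886·3002·896·2074 ≡ 14 (mod 3539)
R · y^e mod p:
Squares mod 3539: 3154^1≡3154, 3154^2≡3126, 3154^4≡697, 3154^8≡966, 3154^16≡2399, 3154^32≡787, 3154^64≡44, 3154^128≡1936
191 = 128 + 32 + 16 + 8 + 4 + 2 + 1, so 3154^191 ≡ 1936·787·2399·966·697·3126·3154 ≡ 891 (mod 3539)
2972·891 = 2648052 ≡ 880 (mod 3539)
14 ≠ 880; the check fails.

does not verify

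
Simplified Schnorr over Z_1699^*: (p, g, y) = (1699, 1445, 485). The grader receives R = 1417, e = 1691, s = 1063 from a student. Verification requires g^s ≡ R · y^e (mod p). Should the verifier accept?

reject

g^s mod p:
1445^1063 mod 1699 = 294
R · y^e mod p:
485^1691 mod 1699 = 1505
1417·1505 = 2132585 ≡ 340 (mod 1699)
294 ≠ 340; the check fails.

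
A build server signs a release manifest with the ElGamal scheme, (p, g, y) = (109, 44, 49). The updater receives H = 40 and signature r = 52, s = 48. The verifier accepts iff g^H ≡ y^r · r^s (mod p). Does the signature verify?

verifies

Left side g^H mod p:
44^2 = 1936 ≡ 83
44^4 ≡ 83^2 = 6889 ≡ 22
44^8 ≡ 22^2 = 484 ≡ 48
44^16 ≡ 48^2 = 2304 ≡ 15
44^32 ≡ 15^2 = 225 ≡ 7
40 = 32 + 8, so 44^40 ≡ 7·48 ≡ 9 (mod 109)
Right side y^r · r^s mod p:
49^2 = 2401 ≡ 3
49^4 ≡ 3^2 = 9
49^8 ≡ 9^2 = 81
49^16 ≡ 81^2 = 6561 ≡ 21
49^32 ≡ 21^2 = 441 ≡ 5
52 = 32 + 16 + 4, so 49^52 ≡ 5·21·9 ≡ 73 (mod 109)
52^2 = 2704 ≡ 88
52^4 ≡ 88^2 = 7744 ≡ 5
52^8 ≡ 5^2 = 25
52^16 ≡ 25^2 = 625 ≡ 80
52^32 ≡ 80^2 = 6400 ≡ 78
48 = 32 + 16, so 52^48 ≡ 78·80 ≡ 27 (mod 109)
73·27 = 1971 ≡ 9 (mod 109)
9 ≡ 9 (mod 109), so the signature is genuine.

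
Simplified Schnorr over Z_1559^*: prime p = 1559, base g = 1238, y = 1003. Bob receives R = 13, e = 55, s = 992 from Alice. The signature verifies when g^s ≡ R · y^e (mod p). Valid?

g^s mod p:
1238^2 = 1532644 ≡ 147
1238^4 ≡ 147^2 = 21609 ≡ 1342
1238^8 ≡ 1342^2 = 1800964 ≡ 319
1238^16 ≡ 319^2 = 101761 ≡ 426
1238^32 ≡ 426^2 = 181476 ≡ 632
1238^64 ≡ 632^2 = 399424 ≡ 320
1238^128 ≡ 320^2 = 102400 ≡ 1065
1238^256 ≡ 1065^2 = 1134225 ≡ 832
1238^512 ≡ 832^2 = 692224 ≡ 28
992 = 512 + 256 + 128 + 64 + 32, so 1238^992 ≡ 28·832·1065·320·632 ≡ 613 (mod 1559)
R · y^e mod p:
1003^2 = 1006009 ≡ 454
1003^4 ≡ 454^2 = 206116 ≡ 328
1003^8 ≡ 328^2 = 107584 ≡ 13
1003^16 ≡ 13^2 = 169
1003^32 ≡ 169^2 = 28561 ≡ 499
55 = 32 + 16 + 4 + 2 + 1, so 1003^55 ≡ 499·169·328·454·1003 ≡ 1407 (mod 1559)
13·1407 = 18291 ≡ 1142 (mod 1559)
613 ≠ 1142; the check fails.

no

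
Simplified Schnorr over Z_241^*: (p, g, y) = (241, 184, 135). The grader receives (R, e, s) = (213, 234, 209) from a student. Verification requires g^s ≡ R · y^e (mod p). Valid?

no

g^s mod p:
184^2 = 33856 ≡ 116
184^4 ≡ 116^2 = 13456 ≡ 201
184^8 ≡ 201^2 = 40401 ≡ 154
184^16 ≡ 154^2 = 23716 ≡ 98
184^32 ≡ 98^2 = 9604 ≡ 205
184^64 ≡ 205^2 = 42025 ≡ 91
184^128 ≡ 91^2 = 8281 ≡ 87
209 = 128 + 64 + 16 + 1, so 184^209 ≡ 87·91·98·184 ≡ 102 (mod 241)
R · y^e mod p:
135^2 = 18225 ≡ 150
135^4 ≡ 150^2 = 22500 ≡ 87
135^8 ≡ 87^2 = 7569 ≡ 98
135^16 ≡ 98^2 = 9604 ≡ 205
135^32 ≡ 205^2 = 42025 ≡ 91
135^64 ≡ 91^2 = 8281 ≡ 87
135^128 ≡ 87^2 = 7569 ≡ 98
234 = 128 + 64 + 32 + 8 + 2, so 135^234 ≡ 98·87·91·98·150 ≡ 154 (mod 241)
213·154 = 32802 ≡ 26 (mod 241)
102 ≠ 26; the check fails.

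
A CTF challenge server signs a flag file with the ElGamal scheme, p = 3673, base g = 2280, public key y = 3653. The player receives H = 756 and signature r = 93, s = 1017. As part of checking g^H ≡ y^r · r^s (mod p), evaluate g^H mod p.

46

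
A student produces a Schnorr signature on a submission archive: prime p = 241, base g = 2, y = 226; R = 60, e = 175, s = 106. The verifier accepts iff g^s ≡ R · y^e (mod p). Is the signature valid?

g^s mod p:
2^2 = 4
2^4 ≡ 4^2 = 16
2^8 ≡ 16^2 = 256 ≡ 15
2^16 ≡ 15^2 = 225
2^32 ≡ 225^2 = 50625 ≡ 15
2^64 ≡ 15^2 = 225
106 = 64 + 32 + 8 + 2, so 2^106 ≡ 225·15·15·4 ≡ 60 (mod 241)
R · y^e mod p:
226^2 = 51076 ≡ 225
226^4 ≡ 225^2 = 50625 ≡ 15
226^8 ≡ 15^2 = 225
226^16 ≡ 225^2 = 50625 ≡ 15
226^32 ≡ 15^2 = 225
226^64 ≡ 225^2 = 50625 ≡ 15
226^128 ≡ 15^2 = 225
175 = 128 + 32 + 8 + 4 + 2 + 1, so 226^175 ≡ 225·225·225·15·225·226 ≡ 226 (mod 241)
60·226 = 13560 ≡ 64 (mod 241)
60 ≠ 64; the check fails.

invalid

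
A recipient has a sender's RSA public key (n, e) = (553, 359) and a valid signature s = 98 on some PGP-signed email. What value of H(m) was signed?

s^2 ≡ 98^2 = 9604 ≡ 203
s^4 ≡ 203^2 = 41209 ≡ 287
s^8 ≡ 287^2 = 82369 ≡ 525
s^16 ≡ 525^2 = 275625 ≡ 231
s^32 ≡ 231^2 = 53361 ≡ 273
s^64 ≡ 273^2 = 74529 ≡ 427
s^128 ≡ 427^2 = 182329 ≡ 392
s^256 ≡ 392^2 = 153664 ≡ 483
359 = 256 + 64 + 32 + 4 + 2 + 1, so s^359 ≡ 483·427·273·287·203·98 ≡ 525 (mod 553)

525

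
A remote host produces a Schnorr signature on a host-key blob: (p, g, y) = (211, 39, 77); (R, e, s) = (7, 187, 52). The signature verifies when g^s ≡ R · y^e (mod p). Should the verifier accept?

reject

g^s mod p:
39^2 = 1521 ≡ 44
39^4 ≡ 44^2 = 1936 ≡ 37
39^8 ≡ 37^2 = 1369 ≡ 103
39^16 ≡ 103^2 = 10609 ≡ 59
39^32 ≡ 59^2 = 3481 ≡ 105
52 = 32 + 16 + 4, so 39^52 ≡ 105·59·37 ≡ 69 (mod 211)
R · y^e mod p:
77^2 = 5929 ≡ 21
77^4 ≡ 21^2 = 441 ≡ 19
77^8 ≡ 19^2 = 361 ≡ 150
77^16 ≡ 150^2 = 22500 ≡ 134
77^32 ≡ 134^2 = 17956 ≡ 21
77^64 ≡ 21^2 = 441 ≡ 19
77^128 ≡ 19^2 = 361 ≡ 150
187 = 128 + 32 + 16 + 8 + 2 + 1, so 77^187 ≡ 150·21·134·150·21·77 ≡ 128 (mod 211)
7·128 = 896 ≡ 52 (mod 211)
69 ≠ 52; the check fails.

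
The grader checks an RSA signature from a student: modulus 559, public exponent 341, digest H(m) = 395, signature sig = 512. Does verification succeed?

passes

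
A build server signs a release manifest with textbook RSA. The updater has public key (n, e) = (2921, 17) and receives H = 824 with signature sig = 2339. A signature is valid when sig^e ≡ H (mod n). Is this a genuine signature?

forged

sig^17 mod 2921 = 2097
2097 ≠ 824, so verification fails.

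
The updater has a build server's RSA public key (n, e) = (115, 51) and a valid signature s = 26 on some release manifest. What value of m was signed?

s^2 ≡ 26^2 = 676 ≡ 101
s^4 ≡ 101^2 = 10201 ≡ 81
s^8 ≡ 81^2 = 6561 ≡ 6
s^16 ≡ 6^2 = 36
s^32 ≡ 36^2 = 1296 ≡ 31
51 = 32 + 16 + 2 + 1, so s^51 ≡ 31·36·101·26 ≡ 71 (mod 115)

71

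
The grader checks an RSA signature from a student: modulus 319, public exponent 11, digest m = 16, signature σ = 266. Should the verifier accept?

reject

Squares mod 319: σ^1≡266, σ^2≡257, σ^4≡16, σ^8≡256
11 = 8 + 2 + 1, so σ^11 ≡ 256·257·266 ≡ 13 (mod 319)
σ^11 mod 319 = 13, but m = 16.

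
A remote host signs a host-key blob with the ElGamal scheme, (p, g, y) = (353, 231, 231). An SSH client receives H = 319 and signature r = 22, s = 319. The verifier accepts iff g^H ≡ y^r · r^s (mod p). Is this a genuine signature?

Left side g^H mod p:
231^2 = 53361 ≡ 58
231^4 ≡ 58^2 = 3364 ≡ 187
231^8 ≡ 187^2 = 34969 ≡ 22
231^16 ≡ 22^2 = 484 ≡ 131
231^32 ≡ 131^2 = 17161 ≡ 217
231^64 ≡ 217^2 = 47089 ≡ 140
231^128 ≡ 140^2 = 19600 ≡ 185
231^256 ≡ 185^2 = 34225 ≡ 337
319 = 256 + 32 + 16 + 8 + 4 + 2 + 1, so 231^319 ≡ 337·217·131·22·187·58·231 ≡ 1 (mod 353)
Right side y^r · r^s mod p:
231^2 = 53361 ≡ 58
231^4 ≡ 58^2 = 3364 ≡ 187
231^8 ≡ 187^2 = 34969 ≡ 22
231^16 ≡ 22^2 = 484 ≡ 131
22 = 16 + 4 + 2, so 231^22 ≡ 131·187·58 ≡ 1 (mod 353)
22^2 = 484 ≡ 131
22^4 ≡ 131^2 = 17161 ≡ 217
22^8 ≡ 217^2 = 47089 ≡ 140
22^16 ≡ 140^2 = 19600 ≡ 185
22^32 ≡ 185^2 = 34225 ≡ 337
22^64 ≡ 337^2 = 113569 ≡ 256
22^128 ≡ 256^2 = 65536 ≡ 231
22^256 ≡ 231^2 = 53361 ≡ 58
319 = 256 + 32 + 16 + 8 + 4 + 2 + 1, so 22^319 ≡ 58·337·185·140·217·131·22 ≡ 1 (mod 353)
1·1 = 1 ≡ 1 (mod 353)
1 ≡ 1 (mod 353), so the signature is genuine.

genuine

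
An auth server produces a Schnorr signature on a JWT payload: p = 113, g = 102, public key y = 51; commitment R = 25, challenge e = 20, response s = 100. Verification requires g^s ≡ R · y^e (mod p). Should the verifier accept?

g^s mod p:
102^2 = 10404 ≡ 8
102^4 ≡ 8^2 = 64
102^8 ≡ 64^2 = 4096 ≡ 28
102^16 ≡ 28^2 = 784 ≡ 106
102^32 ≡ 106^2 = 11236 ≡ 49
102^64 ≡ 49^2 = 2401 ≡ 28
100 = 64 + 32 + 4, so 102^100 ≡ 28·49·64 ≡ 7 (mod 113)
R · y^e mod p:
51^2 = 2601 ≡ 2
51^4 ≡ 2^2 = 4
51^8 ≡ 4^2 = 16
51^16 ≡ 16^2 = 256 ≡ 30
20 = 16 + 4, so 51^20 ≡ 30·4 ≡ 7 (mod 113)
25·7 = 175 ≡ 62 (mod 113)
7 ≠ 62; the check fails.

reject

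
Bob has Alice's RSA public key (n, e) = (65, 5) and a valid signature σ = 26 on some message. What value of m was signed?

26

Squares mod 65: σ^1≡26, σ^2≡26, σ^4≡26
5 = 4 + 1, so σ^5 ≡ 26·26 ≡ 26 (mod 65)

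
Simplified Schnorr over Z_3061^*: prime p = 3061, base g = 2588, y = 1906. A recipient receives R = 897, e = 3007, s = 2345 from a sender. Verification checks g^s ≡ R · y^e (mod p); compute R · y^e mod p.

1085

1906^3007 mod 3061 = 2349
R · y^e ≡ 897·2349 = 2107053 ≡ 1085 (mod 3061)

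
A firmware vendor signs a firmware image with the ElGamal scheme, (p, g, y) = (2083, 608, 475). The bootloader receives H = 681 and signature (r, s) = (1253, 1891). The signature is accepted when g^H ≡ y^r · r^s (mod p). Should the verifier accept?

Left side g^H mod p:
608^2 = 369664 ≡ 973
608^4 ≡ 973^2 = 946729 ≡ 1047
608^8 ≡ 1047^2 = 1096209 ≡ 551
608^16 ≡ 551^2 = 303601 ≡ 1566
608^32 ≡ 1566^2 = 2452356 ≡ 665
608^64 ≡ 665^2 = 442225 ≡ 629
608^128 ≡ 629^2 = 395641 ≡ 1954
608^256 ≡ 1954^2 = 3818116 ≡ 2060
608^512 ≡ 2060^2 = 4243600 ≡ 529
681 = 512 + 128 + 32 + 8 + 1, so 608^681 ≡ 529·1954·665·551·608 ≡ 1253 (mod 2083)
Right side y^r · r^s mod p:
475^2 = 225625 ≡ 661
475^4 ≡ 661^2 = 436921 ≡ 1574
475^8 ≡ 1574^2 = 2477476 ≡ 789
475^16 ≡ 789^2 = 622521 ≡ 1787
475^32 ≡ 1787^2 = 3193369 ≡ 130
475^64 ≡ 130^2 = 16900 ≡ 236
475^128 ≡ 236^2 = 55696 ≡ 1538
475^256 ≡ 1538^2 = 2365444 ≡ 1239
475^512 ≡ 1239^2 = 1535121 ≡ 2033
475^1024 ≡ 2033^2 = 4133089 ≡ 417
1253 = 1024 + 128 + 64 + 32 + 4 + 1, so 475^1253 ≡ 417·1538·236·130·1574·475 ≡ 1529 (mod 2083)
1253^2 = 1570009 ≡ 1510
1253^4 ≡ 1510^2 = 2280100 ≡ 1298
1253^8 ≡ 1298^2 = 1684804 ≡ 1740
1253^16 ≡ 1740^2 = 3027600 ≡ 1001
1253^32 ≡ 1001^2 = 1002001 ≡ 78
1253^64 ≡ 78^2 = 6084 ≡ 1918
1253^128 ≡ 1918^2 = 3678724 ≡ 146
1253^256 ≡ 146^2 = 21316 ≡ 486
1253^512 ≡ 486^2 = 236196 ≡ 817
1253^1024 ≡ 817^2 = 667489 ≡ 929
1891 = 1024 + 512 + 256 + 64 + 32 + 2 + 1, so 1253^1891 ≡ 929·817·486·1918·78·1510·1253 ≡ 1259 (mod 2083)
1529·1259 = 1925011 ≡ 319 (mod 2083)
1253 ≠ 319, so verification fails.

reject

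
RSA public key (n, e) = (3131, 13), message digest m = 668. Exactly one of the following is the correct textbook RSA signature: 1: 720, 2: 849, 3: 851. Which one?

2

Candidate 1: Squares mod 3131: 720^1≡720, 720^2≡1785, 720^4≡1998, 720^8≡3110; 13 = 8 + 4 + 1, so 720^13 ≡ 3110·1998·720 ≡ 1259 (mod 3131)
Candidate 2: Squares mod 3131: 849^1≡849, 849^2≡671, 849^4≡2508, 849^8≡3016; 13 = 8 + 4 + 1, so 849^13 ≡ 3016·2508·849 ≡ 668 (mod 3131)
  → matches m = 668
Candidate 3: Squares mod 3131: 851^1≡851, 851^2≡940, 851^4≡658, 851^8≡886; 13 = 8 + 4 + 1, so 851^13 ≡ 886·658·851 ≡ 183 (mod 3131)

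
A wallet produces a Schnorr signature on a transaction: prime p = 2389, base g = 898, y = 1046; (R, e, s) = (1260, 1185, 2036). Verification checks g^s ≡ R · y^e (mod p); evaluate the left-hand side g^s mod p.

2275

898^2 = 806404 ≡ 1311
898^4 ≡ 1311^2 = 1718721 ≡ 1030
898^8 ≡ 1030^2 = 1060900 ≡ 184
898^16 ≡ 184^2 = 33856 ≡ 410
898^32 ≡ 410^2 = 168100 ≡ 870
898^64 ≡ 870^2 = 756900 ≡ 1976
898^128 ≡ 1976^2 = 3904576 ≡ 950
898^256 ≡ 950^2 = 902500 ≡ 1847
898^512 ≡ 1847^2 = 3411409 ≡ 2306
898^1024 ≡ 2306^2 = 5317636 ≡ 2111
2036 = 1024 + 512 + 256 + 128 + 64 + 32 + 16 + 4, so 898^2036 ≡ 2111·2306·1847·950·1976·870·410·1030 ≡ 2275 (mod 2389)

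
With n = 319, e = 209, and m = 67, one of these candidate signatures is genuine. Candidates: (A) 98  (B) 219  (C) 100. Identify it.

Candidate A: Squares mod 319: 98^1≡98, 98^2≡34, 98^4≡199, 98^8≡45, 98^16≡111, 98^32≡199, 98^64≡45, 98^128≡111; 209 = 128 + 64 + 16 + 1, so 98^209 ≡ 111·45·111·98 ≡ 21 (mod 319)
Candidate B: Squares mod 319: 219^1≡219, 219^2≡111, 219^4≡199, 219^8≡45, 219^16≡111, 219^32≡199, 219^64≡45, 219^128≡111; 209 = 128 + 64 + 16 + 1, so 219^209 ≡ 111·45·111·219 ≡ 252 (mod 319)
Candidate C: Squares mod 319: 100^1≡100, 100^2≡111, 100^4≡199, 100^8≡45, 100^16≡111, 100^32≡199, 100^64≡45, 100^128≡111; 209 = 128 + 64 + 16 + 1, so 100^209 ≡ 111·45·111·100 ≡ 67 (mod 319)
  → matches m = 67

C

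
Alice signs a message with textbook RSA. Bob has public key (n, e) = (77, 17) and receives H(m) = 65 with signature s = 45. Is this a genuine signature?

Squares mod 77: s^1≡45, s^2≡23, s^4≡67, s^8≡23, s^16≡67
17 = 16 + 1, so s^17 ≡ 67·45 ≡ 12 (mod 77)
12 ≠ 65, so verification fails.

forged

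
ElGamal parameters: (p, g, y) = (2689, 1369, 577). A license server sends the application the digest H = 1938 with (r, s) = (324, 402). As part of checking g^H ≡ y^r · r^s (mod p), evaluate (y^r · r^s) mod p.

577^2 = 332929 ≡ 2182
577^4 ≡ 2182^2 = 4761124 ≡ 1594
577^8 ≡ 1594^2 = 2540836 ≡ 2420
577^16 ≡ 2420^2 = 5856400 ≡ 2447
577^32 ≡ 2447^2 = 5987809 ≡ 2095
577^64 ≡ 2095^2 = 4389025 ≡ 577
577^128 ≡ 577^2 = 332929 ≡ 2182
577^256 ≡ 2182^2 = 4761124 ≡ 1594
324 = 256 + 64 + 4, so 577^324 ≡ 1594·577·1594 ≡ 749 (mod 2689)
324^2 = 104976 ≡ 105
324^4 ≡ 105^2 = 11025 ≡ 269
324^8 ≡ 269^2 = 72361 ≡ 2447
324^16 ≡ 2447^2 = 5987809 ≡ 2095
324^32 ≡ 2095^2 = 4389025 ≡ 577
324^64 ≡ 577^2 = 332929 ≡ 2182
324^128 ≡ 2182^2 = 4761124 ≡ 1594
324^256 ≡ 1594^2 = 2540836 ≡ 2420
402 = 256 + 128 + 16 + 2, so 324^402 ≡ 2420·1594·2095·105 ≡ 545 (mod 2689)
y^r · r^s ≡ 749·545 = 408205 ≡ 2166 (mod 2689)

2166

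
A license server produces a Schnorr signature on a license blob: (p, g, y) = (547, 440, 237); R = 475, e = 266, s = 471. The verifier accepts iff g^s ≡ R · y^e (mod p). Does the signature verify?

g^s mod p:
Squares mod 547: 440^1≡440, 440^2≡509, 440^4≡350, 440^8≡519, 440^16≡237, 440^32≡375, 440^64≡46, 440^128≡475, 440^256≡261
471 = 256 + 128 + 64 + 16 + 4 + 2 + 1, so 440^471 ≡ 261·475·46·237·350·509·440 ≡ 237 (mod 547)
R · y^e mod p:
Squares mod 547: 237^1≡237, 237^2≡375, 237^4≡46, 237^8≡475, 237^16≡261, 237^32≡293, 237^64≡517, 237^128≡353, 237^256≡440
266 = 256 + 8 + 2, so 237^266 ≡ 440·475·375 ≡ 293 (mod 547)
475·293 = 139175 ≡ 237 (mod 547)
237 ≡ 237 (mod 547); signature holds.

verifies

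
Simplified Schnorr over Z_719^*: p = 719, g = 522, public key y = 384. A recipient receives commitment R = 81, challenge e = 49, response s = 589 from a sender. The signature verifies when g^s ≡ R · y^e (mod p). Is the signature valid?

invalid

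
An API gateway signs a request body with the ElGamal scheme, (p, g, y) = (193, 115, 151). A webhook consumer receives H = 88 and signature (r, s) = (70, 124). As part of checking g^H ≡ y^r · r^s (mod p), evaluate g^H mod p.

16

115^2 = 13225 ≡ 101
115^4 ≡ 101^2 = 10201 ≡ 165
115^8 ≡ 165^2 = 27225 ≡ 12
115^16 ≡ 12^2 = 144
115^32 ≡ 144^2 = 20736 ≡ 85
115^64 ≡ 85^2 = 7225 ≡ 84
88 = 64 + 16 + 8, so 115^88 ≡ 84·144·12 ≡ 16 (mod 193)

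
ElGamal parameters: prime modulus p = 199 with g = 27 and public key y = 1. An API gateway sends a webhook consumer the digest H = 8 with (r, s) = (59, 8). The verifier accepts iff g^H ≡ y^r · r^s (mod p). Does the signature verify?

Left side g^H mod p:
Squares mod 199: 27^1≡27, 27^2≡132, 27^4≡111, 27^8≡182
27^8 ≡ 182 (mod 199)
Right side y^r · r^s mod p:
Squares mod 199: 1^1≡1, 1^2≡1, 1^4≡1, 1^8≡1, 1^16≡1, 1^32≡1
59 = 32 + 16 + 8 + 2 + 1, so 1^59 ≡ 1·1·1·1·1 ≡ 1 (mod 199)
Squares mod 199: 59^1≡59, 59^2≡98, 59^4≡52, 59^8≡117
59^8 ≡ 117 (mod 199)
1·117 = 117 ≡ 117 (mod 199)
182 ≠ 117, so verification fails.

does not verify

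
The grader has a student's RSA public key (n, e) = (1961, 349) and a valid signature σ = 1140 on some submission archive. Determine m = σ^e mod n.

1816

Squares mod 1961: σ^1≡1140, σ^2≡1418, σ^4≡699, σ^8≡312, σ^16≡1255, σ^32≡342, σ^64≡1265, σ^128≡49, σ^256≡440
349 = 256 + 64 + 16 + 8 + 4 + 1, so σ^349 ≡ 440·1265·1255·312·699·1140 ≡ 1816 (mod 1961)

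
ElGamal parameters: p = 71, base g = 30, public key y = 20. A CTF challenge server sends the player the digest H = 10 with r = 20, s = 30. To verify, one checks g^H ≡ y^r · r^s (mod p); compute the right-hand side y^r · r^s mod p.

20^20 mod 71 = 32
20^30 mod 71 = 45
y^r · r^s ≡ 32·45 = 1440 ≡ 20 (mod 71)

20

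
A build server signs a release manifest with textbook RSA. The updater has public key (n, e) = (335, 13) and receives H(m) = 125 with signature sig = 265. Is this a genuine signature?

forged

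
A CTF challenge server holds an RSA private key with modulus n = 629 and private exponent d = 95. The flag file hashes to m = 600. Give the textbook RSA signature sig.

347

Squares mod 629: m^1≡600, m^2≡212, m^4≡285, m^8≡84, m^16≡137, m^32≡528, m^64≡137
95 = 64 + 16 + 8 + 4 + 2 + 1, so m^95 ≡ 137·137·84·285·212·600 ≡ 347 (mod 629)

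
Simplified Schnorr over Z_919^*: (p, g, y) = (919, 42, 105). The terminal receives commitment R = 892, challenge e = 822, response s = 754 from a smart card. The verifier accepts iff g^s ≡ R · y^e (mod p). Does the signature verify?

does not verify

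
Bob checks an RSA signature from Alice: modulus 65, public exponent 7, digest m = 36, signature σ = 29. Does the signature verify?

does not verify

σ^2 ≡ 29^2 = 841 ≡ 61
σ^4 ≡ 61^2 = 3721 ≡ 16
7 = 4 + 2 + 1, so σ^7 ≡ 16·61·29 ≡ 29 (mod 65)
29 ≠ 36, so verification fails.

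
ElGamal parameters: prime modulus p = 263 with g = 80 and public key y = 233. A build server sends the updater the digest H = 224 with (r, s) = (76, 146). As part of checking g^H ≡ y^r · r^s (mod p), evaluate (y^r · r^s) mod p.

Squares mod 263: 233^1≡233, 233^2≡111, 233^4≡223, 233^8≡22, 233^16≡221, 233^32≡186, 233^64≡143
76 = 64 + 8 + 4, so 233^76 ≡ 143·22·223 ≡ 137 (mod 263)
Squares mod 263: 76^1≡76, 76^2≡253, 76^4≡100, 76^8≡6, 76^16≡36, 76^32≡244, 76^64≡98, 76^128≡136
146 = 128 + 16 + 2, so 76^146 ≡ 136·36·253 ≡ 221 (mod 263)
y^r · r^s ≡ 137·221 = 30277 ≡ 32 (mod 263)

32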